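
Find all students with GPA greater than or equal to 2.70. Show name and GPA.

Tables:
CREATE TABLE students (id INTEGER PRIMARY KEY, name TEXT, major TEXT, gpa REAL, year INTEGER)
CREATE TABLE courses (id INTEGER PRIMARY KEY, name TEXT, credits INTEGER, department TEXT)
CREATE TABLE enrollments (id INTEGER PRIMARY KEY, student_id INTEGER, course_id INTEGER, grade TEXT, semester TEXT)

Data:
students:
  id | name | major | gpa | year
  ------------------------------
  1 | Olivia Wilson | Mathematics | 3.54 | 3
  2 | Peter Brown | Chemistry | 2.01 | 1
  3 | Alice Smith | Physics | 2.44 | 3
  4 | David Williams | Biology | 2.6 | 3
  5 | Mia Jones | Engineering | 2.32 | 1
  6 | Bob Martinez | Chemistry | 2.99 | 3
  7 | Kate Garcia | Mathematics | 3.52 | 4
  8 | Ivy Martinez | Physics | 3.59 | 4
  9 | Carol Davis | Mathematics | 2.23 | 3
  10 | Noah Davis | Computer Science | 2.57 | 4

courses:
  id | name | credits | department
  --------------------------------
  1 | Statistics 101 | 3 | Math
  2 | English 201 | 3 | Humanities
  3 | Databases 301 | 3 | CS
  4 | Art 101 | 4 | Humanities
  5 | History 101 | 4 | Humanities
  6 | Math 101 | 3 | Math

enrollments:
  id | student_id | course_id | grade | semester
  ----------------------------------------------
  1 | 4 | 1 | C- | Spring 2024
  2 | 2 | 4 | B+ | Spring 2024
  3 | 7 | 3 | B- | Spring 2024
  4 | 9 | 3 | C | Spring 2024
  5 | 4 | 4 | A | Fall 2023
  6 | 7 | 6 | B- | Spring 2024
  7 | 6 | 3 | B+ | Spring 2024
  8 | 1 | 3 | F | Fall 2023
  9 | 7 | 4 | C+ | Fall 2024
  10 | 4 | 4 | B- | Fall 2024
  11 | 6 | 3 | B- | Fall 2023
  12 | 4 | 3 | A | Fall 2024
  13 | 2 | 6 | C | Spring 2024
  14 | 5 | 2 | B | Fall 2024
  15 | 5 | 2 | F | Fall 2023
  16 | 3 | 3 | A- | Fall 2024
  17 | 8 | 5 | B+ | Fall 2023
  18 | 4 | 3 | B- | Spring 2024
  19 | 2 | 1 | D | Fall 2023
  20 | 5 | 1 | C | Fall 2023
SELECT name, gpa FROM students WHERE gpa >= 2.7

Execution result:
name | gpa
Olivia Wilson | 3.54
Bob Martinez | 2.99
Kate Garcia | 3.52
Ivy Martinez | 3.59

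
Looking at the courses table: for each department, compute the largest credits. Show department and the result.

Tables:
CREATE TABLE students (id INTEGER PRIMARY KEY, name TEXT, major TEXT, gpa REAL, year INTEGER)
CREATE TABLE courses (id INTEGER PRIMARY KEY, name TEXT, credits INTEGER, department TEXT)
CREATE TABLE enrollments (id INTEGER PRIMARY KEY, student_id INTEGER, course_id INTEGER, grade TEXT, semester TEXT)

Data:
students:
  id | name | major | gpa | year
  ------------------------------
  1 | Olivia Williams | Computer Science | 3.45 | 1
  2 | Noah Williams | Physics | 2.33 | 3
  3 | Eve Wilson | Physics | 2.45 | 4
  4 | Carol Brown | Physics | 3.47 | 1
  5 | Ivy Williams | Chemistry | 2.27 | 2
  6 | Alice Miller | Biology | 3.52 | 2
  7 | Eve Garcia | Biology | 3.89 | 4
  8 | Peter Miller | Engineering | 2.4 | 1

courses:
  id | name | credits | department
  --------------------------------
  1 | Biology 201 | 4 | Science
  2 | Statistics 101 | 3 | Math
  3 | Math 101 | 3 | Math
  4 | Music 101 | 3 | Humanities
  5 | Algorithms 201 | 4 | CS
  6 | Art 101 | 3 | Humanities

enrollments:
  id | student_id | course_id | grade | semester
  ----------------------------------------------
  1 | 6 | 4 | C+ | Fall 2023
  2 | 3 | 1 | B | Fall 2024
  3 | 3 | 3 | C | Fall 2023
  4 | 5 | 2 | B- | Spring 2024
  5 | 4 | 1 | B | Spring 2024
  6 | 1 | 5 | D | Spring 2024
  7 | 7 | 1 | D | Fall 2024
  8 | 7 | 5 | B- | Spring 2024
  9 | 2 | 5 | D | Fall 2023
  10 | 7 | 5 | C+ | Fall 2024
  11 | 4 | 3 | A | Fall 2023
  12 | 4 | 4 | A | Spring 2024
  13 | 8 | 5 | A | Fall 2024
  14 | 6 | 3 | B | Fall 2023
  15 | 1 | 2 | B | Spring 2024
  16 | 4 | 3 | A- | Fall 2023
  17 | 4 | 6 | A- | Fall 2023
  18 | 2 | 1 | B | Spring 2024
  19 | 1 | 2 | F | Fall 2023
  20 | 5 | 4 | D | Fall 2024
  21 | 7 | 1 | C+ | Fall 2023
SELECT department, MAX(credits) AS max_credits FROM courses GROUP BY department

Execution result:
department | max_credits
CS | 4
Humanities | 3
Math | 3
Science | 4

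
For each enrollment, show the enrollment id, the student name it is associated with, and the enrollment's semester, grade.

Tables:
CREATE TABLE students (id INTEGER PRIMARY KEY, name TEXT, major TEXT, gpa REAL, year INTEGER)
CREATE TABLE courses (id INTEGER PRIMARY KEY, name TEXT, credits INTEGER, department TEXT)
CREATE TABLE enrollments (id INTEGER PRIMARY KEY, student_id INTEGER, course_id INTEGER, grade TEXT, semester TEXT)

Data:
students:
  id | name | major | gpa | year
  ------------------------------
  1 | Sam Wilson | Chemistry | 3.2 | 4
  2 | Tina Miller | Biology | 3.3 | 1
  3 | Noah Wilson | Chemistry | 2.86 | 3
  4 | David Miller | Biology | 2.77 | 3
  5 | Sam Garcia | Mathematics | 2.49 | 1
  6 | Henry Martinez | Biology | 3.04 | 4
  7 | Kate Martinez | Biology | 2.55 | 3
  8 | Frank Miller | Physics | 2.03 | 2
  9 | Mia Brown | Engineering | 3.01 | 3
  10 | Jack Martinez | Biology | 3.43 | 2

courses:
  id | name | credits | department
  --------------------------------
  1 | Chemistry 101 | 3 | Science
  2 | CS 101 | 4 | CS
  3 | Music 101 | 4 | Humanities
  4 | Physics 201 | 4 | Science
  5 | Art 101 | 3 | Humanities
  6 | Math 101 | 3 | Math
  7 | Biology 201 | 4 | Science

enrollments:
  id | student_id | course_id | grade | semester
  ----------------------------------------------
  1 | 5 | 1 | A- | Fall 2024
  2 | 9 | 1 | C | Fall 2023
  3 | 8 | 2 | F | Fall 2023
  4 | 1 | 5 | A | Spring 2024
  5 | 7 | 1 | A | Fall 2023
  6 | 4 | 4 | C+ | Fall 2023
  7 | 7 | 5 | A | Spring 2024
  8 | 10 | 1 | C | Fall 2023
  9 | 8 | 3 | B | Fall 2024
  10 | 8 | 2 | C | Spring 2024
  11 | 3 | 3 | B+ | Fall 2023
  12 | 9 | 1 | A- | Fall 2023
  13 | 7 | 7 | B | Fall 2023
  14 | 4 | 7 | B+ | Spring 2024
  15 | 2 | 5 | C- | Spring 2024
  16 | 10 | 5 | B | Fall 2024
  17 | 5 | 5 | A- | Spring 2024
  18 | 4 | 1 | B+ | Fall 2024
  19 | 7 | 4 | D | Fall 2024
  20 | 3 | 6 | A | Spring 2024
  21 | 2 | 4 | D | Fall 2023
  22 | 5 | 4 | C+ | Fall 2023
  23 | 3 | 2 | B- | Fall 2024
SELECT c.id, p.name AS student, c.semester, c.grade FROM enrollments c JOIN students p ON c.student_id = p.id

Execution result:
id | student | semester | grade
1 | Sam Garcia | Fall 2024 | A-
2 | Mia Brown | Fall 2023 | C
3 | Frank Miller | Fall 2023 | F
4 | Sam Wilson | Spring 2024 | A
5 | Kate Martinez | Fall 2023 | A
6 | David Miller | Fall 2023 | C+
7 | Kate Martinez | Spring 2024 | A
8 | Jack Martinez | Fall 2023 | C
9 | Frank Miller | Fall 2024 | B
10 | Frank Miller | Spring 2024 | C
11 | Noah Wilson | Fall 2023 | B+
12 | Mia Brown | Fall 2023 | A-
13 | Kate Martinez | Fall 2023 | B
14 | David Miller | Spring 2024 | B+
15 | Tina Miller | Spring 2024 | C-
16 | Jack Martinez | Fall 2024 | B
17 | Sam Garcia | Spring 2024 | A-
18 | David Miller | Fall 2024 | B+
19 | Kate Martinez | Fall 2024 | D
20 | Noah Wilson | Spring 2024 | A
21 | Tina Miller | Fall 2023 | D
22 | Sam Garcia | Fall 2023 | C+
23 | Noah Wilson | Fall 2024 | B-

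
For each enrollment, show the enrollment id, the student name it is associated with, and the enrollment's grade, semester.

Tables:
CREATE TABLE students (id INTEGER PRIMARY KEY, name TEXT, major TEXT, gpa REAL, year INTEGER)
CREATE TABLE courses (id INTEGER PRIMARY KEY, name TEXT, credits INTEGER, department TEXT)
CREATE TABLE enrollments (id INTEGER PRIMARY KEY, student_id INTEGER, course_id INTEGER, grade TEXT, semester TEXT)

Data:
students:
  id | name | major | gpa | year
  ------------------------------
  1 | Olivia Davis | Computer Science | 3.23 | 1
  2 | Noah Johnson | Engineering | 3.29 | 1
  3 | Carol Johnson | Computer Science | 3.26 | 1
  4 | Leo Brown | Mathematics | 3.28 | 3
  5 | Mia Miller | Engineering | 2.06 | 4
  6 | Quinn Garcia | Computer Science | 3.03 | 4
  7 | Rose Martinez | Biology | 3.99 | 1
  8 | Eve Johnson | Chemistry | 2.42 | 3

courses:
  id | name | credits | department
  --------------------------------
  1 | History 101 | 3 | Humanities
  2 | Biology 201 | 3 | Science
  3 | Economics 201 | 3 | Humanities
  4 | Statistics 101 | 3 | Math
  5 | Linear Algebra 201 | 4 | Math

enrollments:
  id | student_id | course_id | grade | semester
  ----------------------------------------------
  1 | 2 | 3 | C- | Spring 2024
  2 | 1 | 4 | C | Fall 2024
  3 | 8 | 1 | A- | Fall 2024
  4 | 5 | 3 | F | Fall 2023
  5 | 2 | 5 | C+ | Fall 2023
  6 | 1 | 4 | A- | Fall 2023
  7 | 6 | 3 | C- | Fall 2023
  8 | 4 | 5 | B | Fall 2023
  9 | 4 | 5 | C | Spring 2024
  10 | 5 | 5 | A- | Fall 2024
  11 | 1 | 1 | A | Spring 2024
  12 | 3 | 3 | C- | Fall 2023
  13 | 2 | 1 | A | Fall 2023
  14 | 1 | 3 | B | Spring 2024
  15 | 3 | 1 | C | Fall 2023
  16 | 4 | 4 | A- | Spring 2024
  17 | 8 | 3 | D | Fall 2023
SELECT c.id, p.name AS student, c.grade, c.semester FROM enrollments c JOIN students p ON c.student_id = p.id

Execution result:
id | student | grade | semester
1 | Noah Johnson | C- | Spring 2024
2 | Olivia Davis | C | Fall 2024
3 | Eve Johnson | A- | Fall 2024
4 | Mia Miller | F | Fall 2023
5 | Noah Johnson | C+ | Fall 2023
6 | Olivia Davis | A- | Fall 2023
7 | Quinn Garcia | C- | Fall 2023
8 | Leo Brown | B | Fall 2023
9 | Leo Brown | C | Spring 2024
10 | Mia Miller | A- | Fall 2024
11 | Olivia Davis | A | Spring 2024
12 | Carol Johnson | C- | Fall 2023
13 | Noah Johnson | A | Fall 2023
14 | Olivia Davis | B | Spring 2024
15 | Carol Johnson | C | Fall 2023
16 | Leo Brown | A- | Spring 2024
17 | Eve Johnson | D | Fall 2023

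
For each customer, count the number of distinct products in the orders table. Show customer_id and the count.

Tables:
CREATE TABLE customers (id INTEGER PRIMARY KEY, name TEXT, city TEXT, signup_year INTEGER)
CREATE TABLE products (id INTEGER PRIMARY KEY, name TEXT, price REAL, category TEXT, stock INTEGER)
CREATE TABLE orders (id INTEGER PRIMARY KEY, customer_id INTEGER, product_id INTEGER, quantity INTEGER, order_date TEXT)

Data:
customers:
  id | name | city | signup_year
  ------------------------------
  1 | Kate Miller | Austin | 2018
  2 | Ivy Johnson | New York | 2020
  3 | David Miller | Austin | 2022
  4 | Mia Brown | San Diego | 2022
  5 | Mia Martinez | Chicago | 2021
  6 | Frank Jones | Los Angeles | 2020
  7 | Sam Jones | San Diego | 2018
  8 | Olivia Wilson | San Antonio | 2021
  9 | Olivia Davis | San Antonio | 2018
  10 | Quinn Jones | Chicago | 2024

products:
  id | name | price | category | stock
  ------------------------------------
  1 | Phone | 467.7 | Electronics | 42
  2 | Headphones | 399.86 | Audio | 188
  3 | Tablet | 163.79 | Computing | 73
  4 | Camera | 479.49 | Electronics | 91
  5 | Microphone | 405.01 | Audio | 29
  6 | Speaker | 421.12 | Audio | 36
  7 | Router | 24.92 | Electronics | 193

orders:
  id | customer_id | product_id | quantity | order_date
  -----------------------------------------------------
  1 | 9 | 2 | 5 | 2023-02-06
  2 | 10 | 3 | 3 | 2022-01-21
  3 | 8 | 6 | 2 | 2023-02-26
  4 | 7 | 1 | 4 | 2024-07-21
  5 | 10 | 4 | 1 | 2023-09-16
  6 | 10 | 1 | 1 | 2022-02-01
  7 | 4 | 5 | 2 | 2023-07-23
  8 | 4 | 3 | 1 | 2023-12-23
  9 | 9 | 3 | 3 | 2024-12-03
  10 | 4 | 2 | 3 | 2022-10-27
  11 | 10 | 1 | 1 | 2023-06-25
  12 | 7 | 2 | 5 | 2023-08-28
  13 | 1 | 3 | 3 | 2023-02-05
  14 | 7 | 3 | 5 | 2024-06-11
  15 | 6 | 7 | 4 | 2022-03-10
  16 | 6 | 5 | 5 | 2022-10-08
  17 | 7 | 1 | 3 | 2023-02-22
SELECT customer_id, COUNT(DISTINCT product_id) AS distinct_product_count FROM orders GROUP BY customer_id

Execution result:
customer_id | distinct_product_count
1 | 1
4 | 3
6 | 2
7 | 3
8 | 1
9 | 2
10 | 3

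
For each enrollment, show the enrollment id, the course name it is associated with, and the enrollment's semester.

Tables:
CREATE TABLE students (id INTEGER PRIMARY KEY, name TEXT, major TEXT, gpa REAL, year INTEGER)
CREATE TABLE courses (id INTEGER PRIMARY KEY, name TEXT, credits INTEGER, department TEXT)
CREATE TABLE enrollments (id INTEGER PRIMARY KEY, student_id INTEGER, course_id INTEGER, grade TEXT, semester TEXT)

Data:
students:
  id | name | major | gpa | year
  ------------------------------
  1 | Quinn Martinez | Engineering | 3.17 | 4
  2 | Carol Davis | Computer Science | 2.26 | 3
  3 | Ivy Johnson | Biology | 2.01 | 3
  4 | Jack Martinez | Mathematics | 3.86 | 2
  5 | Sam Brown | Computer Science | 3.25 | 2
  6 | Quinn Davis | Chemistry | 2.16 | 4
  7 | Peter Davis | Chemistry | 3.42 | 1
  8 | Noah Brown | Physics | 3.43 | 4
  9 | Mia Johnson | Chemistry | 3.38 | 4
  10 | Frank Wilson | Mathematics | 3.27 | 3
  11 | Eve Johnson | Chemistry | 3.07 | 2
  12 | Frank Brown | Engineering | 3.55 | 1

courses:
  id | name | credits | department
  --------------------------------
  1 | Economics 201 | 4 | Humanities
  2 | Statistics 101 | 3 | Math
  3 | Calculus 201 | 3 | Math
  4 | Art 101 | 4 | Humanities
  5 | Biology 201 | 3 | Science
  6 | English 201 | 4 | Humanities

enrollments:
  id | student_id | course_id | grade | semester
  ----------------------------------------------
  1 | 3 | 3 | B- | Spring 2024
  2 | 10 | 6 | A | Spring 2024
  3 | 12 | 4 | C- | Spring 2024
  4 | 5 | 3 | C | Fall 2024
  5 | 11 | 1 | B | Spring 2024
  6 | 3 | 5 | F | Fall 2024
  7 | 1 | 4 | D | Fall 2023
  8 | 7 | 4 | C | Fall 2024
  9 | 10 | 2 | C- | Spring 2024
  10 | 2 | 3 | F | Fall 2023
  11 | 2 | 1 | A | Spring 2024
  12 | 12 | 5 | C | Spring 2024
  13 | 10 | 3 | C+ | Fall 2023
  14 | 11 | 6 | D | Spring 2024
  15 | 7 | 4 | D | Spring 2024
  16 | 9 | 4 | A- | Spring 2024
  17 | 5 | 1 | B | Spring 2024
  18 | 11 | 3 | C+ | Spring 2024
SELECT c.id, p.name AS course, c.semester FROM enrollments c JOIN courses p ON c.course_id = p.id

Execution result:
id | course | semester
1 | Calculus 201 | Spring 2024
2 | English 201 | Spring 2024
3 | Art 101 | Spring 2024
4 | Calculus 201 | Fall 2024
5 | Economics 201 | Spring 2024
6 | Biology 201 | Fall 2024
7 | Art 101 | Fall 2023
8 | Art 101 | Fall 2024
9 | Statistics 101 | Spring 2024
10 | Calculus 201 | Fall 2023
11 | Economics 201 | Spring 2024
12 | Biology 201 | Spring 2024
13 | Calculus 201 | Fall 2023
14 | English 201 | Spring 2024
15 | Art 101 | Spring 2024
16 | Art 101 | Spring 2024
17 | Economics 201 | Spring 2024
18 | Calculus 201 | Spring 2024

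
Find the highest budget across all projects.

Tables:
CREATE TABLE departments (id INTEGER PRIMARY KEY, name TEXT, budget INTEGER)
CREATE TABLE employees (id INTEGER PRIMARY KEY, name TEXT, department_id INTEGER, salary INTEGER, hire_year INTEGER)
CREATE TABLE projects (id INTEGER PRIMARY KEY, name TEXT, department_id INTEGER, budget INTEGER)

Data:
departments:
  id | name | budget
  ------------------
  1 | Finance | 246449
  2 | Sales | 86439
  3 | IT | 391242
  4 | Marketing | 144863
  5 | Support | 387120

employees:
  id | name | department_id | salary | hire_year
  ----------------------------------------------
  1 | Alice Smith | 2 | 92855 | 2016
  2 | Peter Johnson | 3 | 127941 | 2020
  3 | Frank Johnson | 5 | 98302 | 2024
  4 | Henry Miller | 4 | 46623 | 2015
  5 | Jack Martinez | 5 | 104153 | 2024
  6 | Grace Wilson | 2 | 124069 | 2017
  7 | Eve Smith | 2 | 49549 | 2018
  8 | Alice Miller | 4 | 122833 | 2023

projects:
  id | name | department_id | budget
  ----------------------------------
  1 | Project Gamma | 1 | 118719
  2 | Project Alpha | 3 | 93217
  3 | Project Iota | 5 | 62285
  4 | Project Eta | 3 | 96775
SELECT MAX(budget) FROM projects

Execution result:
118719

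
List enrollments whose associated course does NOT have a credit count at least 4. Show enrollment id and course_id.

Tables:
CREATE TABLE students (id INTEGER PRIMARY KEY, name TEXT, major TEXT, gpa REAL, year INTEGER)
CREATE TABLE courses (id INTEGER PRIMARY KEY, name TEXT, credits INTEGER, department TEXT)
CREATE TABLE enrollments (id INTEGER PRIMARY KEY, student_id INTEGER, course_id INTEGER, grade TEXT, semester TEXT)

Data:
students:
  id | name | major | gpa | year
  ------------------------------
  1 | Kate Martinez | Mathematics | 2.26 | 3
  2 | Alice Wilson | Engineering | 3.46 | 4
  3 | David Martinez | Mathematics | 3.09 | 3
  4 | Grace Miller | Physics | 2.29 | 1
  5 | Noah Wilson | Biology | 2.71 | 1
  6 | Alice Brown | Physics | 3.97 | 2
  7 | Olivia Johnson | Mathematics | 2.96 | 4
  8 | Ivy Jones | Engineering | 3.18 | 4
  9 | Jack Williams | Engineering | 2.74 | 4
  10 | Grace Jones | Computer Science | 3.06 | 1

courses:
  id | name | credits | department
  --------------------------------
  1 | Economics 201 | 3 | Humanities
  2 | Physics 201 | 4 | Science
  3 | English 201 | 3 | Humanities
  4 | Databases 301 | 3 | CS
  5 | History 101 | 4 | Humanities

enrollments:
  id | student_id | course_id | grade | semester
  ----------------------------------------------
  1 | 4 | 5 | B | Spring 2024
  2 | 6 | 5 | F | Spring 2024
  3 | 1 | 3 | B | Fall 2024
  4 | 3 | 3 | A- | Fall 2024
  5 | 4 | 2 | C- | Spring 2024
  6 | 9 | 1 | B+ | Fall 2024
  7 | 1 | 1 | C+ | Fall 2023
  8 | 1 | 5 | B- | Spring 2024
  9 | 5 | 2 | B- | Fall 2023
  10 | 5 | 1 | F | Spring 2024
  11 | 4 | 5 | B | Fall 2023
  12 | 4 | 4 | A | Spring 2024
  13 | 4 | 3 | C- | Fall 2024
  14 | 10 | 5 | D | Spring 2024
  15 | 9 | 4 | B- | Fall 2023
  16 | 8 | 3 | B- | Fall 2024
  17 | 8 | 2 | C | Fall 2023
SELECT id, course_id FROM enrollments WHERE course_id NOT IN (SELECT id FROM courses WHERE credits >= 4)

Execution result:
id | course_id
3 | 3
4 | 3
6 | 1
7 | 1
10 | 1
12 | 4
13 | 3
15 | 4
16 | 3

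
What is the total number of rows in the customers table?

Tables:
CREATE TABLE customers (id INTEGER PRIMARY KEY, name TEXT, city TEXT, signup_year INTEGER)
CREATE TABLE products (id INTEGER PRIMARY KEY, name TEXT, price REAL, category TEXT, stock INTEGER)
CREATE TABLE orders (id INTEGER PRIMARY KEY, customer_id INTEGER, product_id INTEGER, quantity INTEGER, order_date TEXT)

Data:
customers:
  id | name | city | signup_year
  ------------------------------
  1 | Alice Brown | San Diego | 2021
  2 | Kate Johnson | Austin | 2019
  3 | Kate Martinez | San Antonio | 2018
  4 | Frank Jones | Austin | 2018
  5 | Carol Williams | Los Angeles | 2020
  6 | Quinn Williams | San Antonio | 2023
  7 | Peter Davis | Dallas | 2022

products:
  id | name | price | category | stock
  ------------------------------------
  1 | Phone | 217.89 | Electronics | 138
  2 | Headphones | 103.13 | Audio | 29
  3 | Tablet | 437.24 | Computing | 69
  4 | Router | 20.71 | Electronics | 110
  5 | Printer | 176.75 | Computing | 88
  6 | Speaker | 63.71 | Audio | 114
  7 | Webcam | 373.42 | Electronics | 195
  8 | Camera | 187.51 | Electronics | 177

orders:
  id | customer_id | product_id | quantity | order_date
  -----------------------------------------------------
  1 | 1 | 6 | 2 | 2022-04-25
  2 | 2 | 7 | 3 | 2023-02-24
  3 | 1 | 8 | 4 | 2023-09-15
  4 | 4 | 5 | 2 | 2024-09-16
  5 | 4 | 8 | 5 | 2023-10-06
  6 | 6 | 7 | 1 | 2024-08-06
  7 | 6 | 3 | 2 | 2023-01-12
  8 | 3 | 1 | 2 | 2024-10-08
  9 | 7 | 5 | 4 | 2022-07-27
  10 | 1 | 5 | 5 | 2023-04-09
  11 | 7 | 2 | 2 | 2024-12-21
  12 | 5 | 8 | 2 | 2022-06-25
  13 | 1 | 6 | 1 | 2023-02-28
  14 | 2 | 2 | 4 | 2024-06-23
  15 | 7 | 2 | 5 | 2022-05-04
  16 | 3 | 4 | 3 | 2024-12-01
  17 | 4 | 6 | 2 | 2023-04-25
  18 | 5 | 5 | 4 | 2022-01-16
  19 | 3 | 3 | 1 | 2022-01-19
SELECT COUNT(*) FROM customers

Execution result:
7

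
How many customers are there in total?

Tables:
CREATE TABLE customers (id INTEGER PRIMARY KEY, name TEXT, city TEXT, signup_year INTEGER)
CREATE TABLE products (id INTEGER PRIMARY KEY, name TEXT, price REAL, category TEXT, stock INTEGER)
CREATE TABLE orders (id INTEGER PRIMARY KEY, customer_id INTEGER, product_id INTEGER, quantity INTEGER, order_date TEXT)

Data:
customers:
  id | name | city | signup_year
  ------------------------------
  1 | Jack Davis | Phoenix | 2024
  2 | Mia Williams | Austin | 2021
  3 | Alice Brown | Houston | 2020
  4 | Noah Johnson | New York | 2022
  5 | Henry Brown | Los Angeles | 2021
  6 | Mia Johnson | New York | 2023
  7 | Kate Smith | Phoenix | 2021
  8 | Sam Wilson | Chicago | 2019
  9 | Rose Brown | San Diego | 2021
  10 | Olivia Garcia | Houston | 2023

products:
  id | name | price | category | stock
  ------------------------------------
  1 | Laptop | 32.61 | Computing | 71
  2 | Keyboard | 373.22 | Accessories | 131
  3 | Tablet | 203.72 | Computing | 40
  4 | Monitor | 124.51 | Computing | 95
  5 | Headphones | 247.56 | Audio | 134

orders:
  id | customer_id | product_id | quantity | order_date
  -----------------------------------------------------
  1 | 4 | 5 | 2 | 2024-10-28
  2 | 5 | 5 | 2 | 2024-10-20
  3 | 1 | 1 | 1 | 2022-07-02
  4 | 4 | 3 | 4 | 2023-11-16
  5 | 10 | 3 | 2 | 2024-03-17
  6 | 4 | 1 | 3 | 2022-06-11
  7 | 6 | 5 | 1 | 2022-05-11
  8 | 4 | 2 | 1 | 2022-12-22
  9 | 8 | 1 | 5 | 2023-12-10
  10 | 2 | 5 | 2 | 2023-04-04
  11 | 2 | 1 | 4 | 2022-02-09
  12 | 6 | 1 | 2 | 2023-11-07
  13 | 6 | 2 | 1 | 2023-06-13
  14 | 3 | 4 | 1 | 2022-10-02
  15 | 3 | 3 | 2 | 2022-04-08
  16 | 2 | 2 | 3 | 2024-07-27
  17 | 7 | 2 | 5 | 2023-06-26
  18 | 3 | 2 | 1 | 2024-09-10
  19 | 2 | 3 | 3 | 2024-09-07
SELECT COUNT(*) FROM customers

Execution result:
10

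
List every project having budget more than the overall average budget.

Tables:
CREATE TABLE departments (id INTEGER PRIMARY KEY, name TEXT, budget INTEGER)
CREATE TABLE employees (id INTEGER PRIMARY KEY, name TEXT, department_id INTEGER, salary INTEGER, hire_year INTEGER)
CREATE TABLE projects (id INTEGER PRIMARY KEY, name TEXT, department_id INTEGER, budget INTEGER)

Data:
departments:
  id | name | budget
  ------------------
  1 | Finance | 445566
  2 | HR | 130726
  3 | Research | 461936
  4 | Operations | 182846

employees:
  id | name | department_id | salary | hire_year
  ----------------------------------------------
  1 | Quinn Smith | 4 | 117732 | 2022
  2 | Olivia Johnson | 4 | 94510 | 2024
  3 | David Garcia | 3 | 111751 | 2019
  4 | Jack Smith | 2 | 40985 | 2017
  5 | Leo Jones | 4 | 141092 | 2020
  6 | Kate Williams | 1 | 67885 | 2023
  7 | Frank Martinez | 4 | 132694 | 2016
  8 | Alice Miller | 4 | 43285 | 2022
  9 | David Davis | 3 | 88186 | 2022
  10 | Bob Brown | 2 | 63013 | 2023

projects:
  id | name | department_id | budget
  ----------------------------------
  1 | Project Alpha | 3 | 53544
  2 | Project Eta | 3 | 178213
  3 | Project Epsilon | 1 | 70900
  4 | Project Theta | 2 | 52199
SELECT name, budget FROM projects WHERE budget > (SELECT AVG(budget) FROM projects)

Execution result:
name | budget
Project Eta | 178213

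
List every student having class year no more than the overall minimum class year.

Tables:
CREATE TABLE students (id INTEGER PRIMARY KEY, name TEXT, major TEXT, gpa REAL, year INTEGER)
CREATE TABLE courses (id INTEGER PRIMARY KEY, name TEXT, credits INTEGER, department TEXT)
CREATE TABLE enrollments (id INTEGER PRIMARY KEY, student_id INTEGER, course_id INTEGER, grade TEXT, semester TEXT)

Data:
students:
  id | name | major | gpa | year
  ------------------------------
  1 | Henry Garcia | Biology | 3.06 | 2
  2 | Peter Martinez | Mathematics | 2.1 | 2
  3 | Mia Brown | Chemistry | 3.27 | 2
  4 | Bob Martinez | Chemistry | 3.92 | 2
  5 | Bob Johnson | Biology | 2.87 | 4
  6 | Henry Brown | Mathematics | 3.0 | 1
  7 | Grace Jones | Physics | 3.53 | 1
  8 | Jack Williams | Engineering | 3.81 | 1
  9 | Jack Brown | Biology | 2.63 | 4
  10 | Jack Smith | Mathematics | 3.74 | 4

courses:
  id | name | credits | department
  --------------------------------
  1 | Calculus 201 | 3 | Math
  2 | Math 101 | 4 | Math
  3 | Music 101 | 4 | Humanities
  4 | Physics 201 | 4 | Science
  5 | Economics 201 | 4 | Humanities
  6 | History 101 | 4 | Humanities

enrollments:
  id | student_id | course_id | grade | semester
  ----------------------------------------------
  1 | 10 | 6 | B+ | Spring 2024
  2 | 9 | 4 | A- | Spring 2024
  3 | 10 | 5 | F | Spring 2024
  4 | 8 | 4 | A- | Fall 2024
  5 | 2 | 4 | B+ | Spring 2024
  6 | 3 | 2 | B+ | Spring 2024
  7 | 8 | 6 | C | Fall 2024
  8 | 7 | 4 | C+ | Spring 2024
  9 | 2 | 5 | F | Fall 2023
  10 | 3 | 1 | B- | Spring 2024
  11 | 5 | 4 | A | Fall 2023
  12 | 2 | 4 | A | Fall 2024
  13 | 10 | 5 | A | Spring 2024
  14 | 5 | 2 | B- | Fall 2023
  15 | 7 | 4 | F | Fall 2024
SELECT name, year FROM students WHERE year <= (SELECT MIN(year) FROM students)

Execution result:
name | year
Henry Brown | 1
Grace Jones | 1
Jack Williams | 1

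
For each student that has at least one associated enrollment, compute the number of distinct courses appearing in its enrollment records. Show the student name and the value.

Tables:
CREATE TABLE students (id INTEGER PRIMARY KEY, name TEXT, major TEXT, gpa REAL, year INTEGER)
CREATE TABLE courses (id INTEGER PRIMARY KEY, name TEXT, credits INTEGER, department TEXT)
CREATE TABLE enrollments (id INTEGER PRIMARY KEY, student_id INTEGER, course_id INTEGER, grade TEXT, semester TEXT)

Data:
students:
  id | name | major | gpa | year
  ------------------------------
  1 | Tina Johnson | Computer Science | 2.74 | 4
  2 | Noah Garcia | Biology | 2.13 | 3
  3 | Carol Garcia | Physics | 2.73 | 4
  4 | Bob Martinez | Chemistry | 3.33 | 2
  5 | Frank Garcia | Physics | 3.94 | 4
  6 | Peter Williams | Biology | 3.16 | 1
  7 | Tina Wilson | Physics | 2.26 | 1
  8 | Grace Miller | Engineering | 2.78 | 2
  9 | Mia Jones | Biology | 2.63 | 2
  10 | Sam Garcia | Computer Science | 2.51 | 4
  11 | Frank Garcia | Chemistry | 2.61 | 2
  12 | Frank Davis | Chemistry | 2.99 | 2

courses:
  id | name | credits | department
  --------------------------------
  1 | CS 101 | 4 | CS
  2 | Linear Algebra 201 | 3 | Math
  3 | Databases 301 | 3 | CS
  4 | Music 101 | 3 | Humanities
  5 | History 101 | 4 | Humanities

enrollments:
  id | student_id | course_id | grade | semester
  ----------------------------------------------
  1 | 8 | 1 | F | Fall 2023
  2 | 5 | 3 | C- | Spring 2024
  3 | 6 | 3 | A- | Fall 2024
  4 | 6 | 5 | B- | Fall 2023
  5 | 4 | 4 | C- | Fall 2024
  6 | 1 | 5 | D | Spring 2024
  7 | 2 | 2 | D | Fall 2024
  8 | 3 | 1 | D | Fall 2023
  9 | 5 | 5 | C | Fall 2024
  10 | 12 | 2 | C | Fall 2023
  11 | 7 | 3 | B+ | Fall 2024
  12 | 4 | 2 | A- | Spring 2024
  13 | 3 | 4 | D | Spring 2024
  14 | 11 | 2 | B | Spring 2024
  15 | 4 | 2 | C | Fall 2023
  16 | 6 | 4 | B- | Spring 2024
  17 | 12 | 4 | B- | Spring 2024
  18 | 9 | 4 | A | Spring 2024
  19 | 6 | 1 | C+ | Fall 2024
SELECT p.name, COUNT(DISTINCT c.course_id) AS distinct_course_count FROM enrollments c JOIN students p ON c.student_id = p.id GROUP BY p.id, p.name

Execution result:
name | distinct_course_count
Tina Johnson | 1
Noah Garcia | 1
Carol Garcia | 2
Bob Martinez | 2
Frank Garcia | 2
Peter Williams | 4
Tina Wilson | 1
Grace Miller | 1
Mia Jones | 1
Frank Garcia | 1
Frank Davis | 2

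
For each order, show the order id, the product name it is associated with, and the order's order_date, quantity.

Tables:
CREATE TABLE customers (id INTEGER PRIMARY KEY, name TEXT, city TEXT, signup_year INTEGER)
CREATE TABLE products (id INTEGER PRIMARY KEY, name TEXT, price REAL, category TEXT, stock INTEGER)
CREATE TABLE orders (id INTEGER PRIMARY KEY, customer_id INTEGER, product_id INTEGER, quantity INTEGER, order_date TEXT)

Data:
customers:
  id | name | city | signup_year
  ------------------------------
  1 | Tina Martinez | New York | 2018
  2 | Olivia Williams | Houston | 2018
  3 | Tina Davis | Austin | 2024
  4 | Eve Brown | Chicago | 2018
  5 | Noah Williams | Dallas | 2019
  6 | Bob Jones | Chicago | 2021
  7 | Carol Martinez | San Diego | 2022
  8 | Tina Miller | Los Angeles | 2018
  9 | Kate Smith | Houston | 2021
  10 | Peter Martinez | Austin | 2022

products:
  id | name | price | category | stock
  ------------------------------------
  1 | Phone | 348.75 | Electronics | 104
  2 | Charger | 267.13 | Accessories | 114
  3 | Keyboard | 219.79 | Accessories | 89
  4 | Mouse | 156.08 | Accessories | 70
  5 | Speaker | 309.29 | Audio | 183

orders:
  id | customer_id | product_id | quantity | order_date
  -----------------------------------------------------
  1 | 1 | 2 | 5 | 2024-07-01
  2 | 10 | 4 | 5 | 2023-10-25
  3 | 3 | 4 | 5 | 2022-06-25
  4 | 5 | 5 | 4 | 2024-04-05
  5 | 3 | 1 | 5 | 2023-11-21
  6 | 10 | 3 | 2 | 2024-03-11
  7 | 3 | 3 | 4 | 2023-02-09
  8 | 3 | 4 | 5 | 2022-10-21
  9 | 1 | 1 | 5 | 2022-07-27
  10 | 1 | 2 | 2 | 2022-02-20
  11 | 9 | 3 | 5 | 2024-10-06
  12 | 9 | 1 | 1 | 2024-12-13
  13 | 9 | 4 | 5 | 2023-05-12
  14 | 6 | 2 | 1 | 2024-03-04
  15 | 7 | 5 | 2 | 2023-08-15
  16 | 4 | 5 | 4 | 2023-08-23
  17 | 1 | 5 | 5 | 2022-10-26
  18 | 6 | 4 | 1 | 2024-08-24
SELECT c.id, p.name AS product, c.order_date, c.quantity FROM orders c JOIN products p ON c.product_id = p.id

Execution result:
id | product | order_date | quantity
1 | Charger | 2024-07-01 | 5
2 | Mouse | 2023-10-25 | 5
3 | Mouse | 2022-06-25 | 5
4 | Speaker | 2024-04-05 | 4
5 | Phone | 2023-11-21 | 5
6 | Keyboard | 2024-03-11 | 2
7 | Keyboard | 2023-02-09 | 4
8 | Mouse | 2022-10-21 | 5
9 | Phone | 2022-07-27 | 5
10 | Charger | 2022-02-20 | 2
11 | Keyboard | 2024-10-06 | 5
12 | Phone | 2024-12-13 | 1
13 | Mouse | 2023-05-12 | 5
14 | Charger | 2024-03-04 | 1
15 | Speaker | 2023-08-15 | 2
16 | Speaker | 2023-08-23 | 4
17 | Speaker | 2022-10-26 | 5
18 | Mouse | 2024-08-24 | 1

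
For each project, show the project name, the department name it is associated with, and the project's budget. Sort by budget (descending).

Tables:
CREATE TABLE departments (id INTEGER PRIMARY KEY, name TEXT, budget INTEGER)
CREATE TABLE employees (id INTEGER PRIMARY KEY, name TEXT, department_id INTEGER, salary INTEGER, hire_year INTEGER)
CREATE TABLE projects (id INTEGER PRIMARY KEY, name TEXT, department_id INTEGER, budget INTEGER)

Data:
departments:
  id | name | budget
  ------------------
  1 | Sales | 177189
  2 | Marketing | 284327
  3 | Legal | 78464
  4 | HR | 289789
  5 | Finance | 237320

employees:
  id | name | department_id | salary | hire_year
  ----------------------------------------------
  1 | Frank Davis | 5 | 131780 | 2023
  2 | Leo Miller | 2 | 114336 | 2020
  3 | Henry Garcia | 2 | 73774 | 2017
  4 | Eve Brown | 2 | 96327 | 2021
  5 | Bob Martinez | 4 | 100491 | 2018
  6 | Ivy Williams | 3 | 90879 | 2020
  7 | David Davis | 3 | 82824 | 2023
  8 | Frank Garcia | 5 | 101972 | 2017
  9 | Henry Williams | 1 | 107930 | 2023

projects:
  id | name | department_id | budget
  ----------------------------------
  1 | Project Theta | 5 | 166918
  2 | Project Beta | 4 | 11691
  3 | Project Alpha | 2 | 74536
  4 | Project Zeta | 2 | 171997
SELECT c.name, p.name AS department, c.budget FROM projects c JOIN departments p ON c.department_id = p.id ORDER BY c.budget DESC

Execution result:
name | department | budget
Project Zeta | Marketing | 171997
Project Theta | Finance | 166918
Project Alpha | Marketing | 74536
Project Beta | HR | 11691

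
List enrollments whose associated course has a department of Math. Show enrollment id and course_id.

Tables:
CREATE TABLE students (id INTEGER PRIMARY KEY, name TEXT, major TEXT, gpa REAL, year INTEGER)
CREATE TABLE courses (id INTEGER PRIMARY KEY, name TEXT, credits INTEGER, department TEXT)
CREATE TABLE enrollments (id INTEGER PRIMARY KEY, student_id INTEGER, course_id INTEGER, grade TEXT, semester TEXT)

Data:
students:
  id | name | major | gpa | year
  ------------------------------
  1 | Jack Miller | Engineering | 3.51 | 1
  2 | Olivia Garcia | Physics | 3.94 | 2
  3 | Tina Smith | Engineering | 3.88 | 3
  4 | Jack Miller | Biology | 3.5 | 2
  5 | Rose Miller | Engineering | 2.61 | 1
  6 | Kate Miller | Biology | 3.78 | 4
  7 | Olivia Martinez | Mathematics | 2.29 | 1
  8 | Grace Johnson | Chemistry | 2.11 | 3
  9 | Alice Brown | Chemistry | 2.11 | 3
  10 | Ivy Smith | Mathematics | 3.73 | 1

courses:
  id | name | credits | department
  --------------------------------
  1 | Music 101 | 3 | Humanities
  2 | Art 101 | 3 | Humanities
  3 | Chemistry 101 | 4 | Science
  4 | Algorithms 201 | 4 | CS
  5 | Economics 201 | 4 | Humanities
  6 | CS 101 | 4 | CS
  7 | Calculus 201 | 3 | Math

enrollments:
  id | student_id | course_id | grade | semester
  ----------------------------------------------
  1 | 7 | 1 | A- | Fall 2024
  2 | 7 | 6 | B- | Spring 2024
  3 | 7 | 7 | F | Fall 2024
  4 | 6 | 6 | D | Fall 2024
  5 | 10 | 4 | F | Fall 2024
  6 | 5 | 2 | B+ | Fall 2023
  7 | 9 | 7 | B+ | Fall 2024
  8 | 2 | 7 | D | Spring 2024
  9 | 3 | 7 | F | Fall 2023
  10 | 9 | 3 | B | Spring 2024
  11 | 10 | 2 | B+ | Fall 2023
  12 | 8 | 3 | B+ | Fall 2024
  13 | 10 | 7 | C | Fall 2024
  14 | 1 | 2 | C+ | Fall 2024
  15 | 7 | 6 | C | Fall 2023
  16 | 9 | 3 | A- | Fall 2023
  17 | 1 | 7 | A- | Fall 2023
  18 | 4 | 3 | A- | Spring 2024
SELECT id, course_id FROM enrollments WHERE course_id IN (SELECT id FROM courses WHERE department = 'Math')

Execution result:
id | course_id
3 | 7
7 | 7
8 | 7
9 | 7
13 | 7
17 | 7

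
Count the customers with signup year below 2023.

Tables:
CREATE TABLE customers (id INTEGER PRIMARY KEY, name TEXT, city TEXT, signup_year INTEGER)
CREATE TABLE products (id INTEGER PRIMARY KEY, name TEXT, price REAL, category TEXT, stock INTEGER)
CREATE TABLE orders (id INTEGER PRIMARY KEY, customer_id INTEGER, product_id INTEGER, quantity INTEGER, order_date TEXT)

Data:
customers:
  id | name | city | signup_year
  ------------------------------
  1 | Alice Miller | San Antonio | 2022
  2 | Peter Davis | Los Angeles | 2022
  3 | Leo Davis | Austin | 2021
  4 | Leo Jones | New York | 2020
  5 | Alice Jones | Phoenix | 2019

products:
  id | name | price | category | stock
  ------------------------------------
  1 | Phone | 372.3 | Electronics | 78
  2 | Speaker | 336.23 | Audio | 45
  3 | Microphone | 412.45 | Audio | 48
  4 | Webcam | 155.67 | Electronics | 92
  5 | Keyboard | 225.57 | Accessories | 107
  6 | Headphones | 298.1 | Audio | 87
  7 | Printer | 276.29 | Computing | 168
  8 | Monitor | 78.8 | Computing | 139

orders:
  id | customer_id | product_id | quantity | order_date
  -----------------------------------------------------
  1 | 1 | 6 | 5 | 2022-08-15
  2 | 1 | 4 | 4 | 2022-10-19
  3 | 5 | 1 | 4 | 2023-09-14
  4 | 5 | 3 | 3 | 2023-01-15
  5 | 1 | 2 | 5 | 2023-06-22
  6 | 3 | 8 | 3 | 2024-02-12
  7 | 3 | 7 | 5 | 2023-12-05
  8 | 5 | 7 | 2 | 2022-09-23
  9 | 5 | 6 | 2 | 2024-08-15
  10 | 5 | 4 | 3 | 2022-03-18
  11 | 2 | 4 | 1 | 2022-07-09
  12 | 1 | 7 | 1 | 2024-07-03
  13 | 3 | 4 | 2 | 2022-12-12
SELECT COUNT(*) FROM customers WHERE signup_year < 2023

Execution result:
5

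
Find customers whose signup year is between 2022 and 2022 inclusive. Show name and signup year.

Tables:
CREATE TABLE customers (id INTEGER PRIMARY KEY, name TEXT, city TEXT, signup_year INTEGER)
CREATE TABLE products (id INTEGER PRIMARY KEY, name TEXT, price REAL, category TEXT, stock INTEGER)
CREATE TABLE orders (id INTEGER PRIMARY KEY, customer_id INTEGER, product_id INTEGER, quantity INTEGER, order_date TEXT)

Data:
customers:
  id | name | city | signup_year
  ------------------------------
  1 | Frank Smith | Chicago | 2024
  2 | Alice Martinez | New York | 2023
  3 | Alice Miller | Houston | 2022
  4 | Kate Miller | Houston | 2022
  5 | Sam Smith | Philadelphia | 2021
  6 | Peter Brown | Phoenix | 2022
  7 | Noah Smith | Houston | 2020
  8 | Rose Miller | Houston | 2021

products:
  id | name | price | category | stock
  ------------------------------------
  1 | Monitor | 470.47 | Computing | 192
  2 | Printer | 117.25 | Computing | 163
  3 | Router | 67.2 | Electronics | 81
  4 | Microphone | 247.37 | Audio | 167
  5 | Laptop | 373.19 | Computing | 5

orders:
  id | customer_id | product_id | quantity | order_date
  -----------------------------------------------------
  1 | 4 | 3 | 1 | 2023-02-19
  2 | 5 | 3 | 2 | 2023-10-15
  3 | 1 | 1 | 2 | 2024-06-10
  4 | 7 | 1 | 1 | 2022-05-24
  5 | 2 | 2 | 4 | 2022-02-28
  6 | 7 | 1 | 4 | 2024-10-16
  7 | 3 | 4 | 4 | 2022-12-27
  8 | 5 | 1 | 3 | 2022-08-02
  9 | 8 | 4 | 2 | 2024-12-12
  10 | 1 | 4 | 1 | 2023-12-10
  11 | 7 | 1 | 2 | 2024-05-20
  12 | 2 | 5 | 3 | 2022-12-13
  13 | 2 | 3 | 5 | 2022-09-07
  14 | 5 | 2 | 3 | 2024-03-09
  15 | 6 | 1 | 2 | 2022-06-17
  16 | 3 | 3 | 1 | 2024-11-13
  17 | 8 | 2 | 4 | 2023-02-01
SELECT name, signup_year FROM customers WHERE signup_year BETWEEN 2022 AND 2022

Execution result:
name | signup_year
Alice Miller | 2022
Kate Miller | 2022
Peter Brown | 2022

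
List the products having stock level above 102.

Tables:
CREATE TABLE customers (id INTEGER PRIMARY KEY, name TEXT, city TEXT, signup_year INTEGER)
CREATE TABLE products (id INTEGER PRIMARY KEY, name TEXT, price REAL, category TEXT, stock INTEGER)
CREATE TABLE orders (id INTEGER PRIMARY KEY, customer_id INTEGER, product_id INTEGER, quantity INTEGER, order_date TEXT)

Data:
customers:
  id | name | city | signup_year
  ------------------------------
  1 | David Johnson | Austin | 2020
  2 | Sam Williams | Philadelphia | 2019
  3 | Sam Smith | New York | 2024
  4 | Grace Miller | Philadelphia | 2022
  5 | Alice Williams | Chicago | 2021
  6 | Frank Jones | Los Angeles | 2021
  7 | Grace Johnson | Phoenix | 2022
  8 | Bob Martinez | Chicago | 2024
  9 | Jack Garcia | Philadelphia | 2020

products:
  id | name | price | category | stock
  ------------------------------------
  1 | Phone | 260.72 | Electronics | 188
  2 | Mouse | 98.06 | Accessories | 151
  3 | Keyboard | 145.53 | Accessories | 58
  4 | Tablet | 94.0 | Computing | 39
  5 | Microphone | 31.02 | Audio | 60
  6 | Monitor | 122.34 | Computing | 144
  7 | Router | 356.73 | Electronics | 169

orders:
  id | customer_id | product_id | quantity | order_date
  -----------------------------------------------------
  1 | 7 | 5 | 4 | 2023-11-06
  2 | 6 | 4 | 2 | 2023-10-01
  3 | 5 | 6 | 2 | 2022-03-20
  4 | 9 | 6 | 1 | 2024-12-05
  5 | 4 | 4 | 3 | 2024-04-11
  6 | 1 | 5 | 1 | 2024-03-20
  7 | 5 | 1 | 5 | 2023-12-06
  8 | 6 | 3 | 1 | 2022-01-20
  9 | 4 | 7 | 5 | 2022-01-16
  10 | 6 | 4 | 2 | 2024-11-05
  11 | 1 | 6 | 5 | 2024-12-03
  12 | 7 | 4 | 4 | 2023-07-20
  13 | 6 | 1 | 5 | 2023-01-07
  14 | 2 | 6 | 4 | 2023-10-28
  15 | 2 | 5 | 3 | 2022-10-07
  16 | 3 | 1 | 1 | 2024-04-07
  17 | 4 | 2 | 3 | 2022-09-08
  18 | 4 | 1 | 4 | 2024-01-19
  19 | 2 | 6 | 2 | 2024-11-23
SELECT name, stock FROM products WHERE stock > 102

Execution result:
name | stock
Phone | 188
Mouse | 151
Monitor | 144
Router | 169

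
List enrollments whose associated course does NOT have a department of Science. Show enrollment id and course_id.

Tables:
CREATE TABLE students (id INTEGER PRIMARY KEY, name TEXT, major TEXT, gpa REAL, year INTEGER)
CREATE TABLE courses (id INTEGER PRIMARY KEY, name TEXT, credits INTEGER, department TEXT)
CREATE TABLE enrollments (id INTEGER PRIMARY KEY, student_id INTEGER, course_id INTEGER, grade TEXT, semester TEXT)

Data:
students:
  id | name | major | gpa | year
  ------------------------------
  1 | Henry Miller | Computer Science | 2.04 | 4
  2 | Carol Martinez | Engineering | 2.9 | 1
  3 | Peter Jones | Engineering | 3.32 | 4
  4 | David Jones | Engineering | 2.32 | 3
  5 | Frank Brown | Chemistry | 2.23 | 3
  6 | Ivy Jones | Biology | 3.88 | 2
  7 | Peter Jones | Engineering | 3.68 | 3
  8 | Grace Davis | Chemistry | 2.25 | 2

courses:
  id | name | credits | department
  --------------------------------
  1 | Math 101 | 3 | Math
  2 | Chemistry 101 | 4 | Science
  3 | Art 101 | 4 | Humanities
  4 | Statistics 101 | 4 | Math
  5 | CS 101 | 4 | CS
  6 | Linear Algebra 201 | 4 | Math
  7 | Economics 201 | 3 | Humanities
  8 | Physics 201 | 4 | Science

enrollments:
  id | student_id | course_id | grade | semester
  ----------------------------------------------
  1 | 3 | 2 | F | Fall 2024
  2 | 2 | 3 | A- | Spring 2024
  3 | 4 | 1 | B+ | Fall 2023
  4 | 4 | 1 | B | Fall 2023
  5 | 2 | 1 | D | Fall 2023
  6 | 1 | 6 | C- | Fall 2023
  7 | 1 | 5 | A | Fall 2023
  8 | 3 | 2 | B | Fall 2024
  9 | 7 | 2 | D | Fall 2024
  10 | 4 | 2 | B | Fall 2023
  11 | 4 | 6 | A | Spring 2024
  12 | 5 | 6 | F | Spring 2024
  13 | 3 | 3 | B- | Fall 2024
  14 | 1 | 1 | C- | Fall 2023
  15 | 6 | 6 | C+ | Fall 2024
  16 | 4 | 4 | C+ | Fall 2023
SELECT id, course_id FROM enrollments WHERE course_id NOT IN (SELECT id FROM courses WHERE department = 'Science')

Execution result:
id | course_id
2 | 3
3 | 1
4 | 1
5 | 1
6 | 6
7 | 5
11 | 6
12 | 6
13 | 3
14 | 1
15 | 6
16 | 4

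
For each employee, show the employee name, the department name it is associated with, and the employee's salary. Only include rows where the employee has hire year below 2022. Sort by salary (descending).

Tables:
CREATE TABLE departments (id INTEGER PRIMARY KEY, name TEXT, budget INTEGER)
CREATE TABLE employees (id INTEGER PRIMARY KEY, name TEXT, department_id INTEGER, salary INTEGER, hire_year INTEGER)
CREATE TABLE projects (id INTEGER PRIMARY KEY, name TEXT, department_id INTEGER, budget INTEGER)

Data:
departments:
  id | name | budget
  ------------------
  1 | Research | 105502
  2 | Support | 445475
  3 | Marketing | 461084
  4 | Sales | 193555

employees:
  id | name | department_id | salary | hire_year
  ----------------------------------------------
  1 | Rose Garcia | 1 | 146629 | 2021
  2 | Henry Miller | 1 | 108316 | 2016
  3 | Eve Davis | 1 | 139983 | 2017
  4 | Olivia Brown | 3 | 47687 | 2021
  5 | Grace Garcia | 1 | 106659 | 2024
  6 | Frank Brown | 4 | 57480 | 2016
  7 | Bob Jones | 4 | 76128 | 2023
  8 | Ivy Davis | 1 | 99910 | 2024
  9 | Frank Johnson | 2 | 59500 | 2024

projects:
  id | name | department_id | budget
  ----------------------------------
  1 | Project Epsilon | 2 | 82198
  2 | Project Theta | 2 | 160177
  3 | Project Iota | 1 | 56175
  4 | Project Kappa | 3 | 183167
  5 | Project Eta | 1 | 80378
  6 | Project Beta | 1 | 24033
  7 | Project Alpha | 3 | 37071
SELECT c.name, p.name AS department, c.salary FROM employees c JOIN departments p ON c.department_id = p.id WHERE c.hire_year < 2022 ORDER BY c.salary DESC

Execution result:
name | department | salary
Rose Garcia | Research | 146629
Eve Davis | Research | 139983
Henry Miller | Research | 108316
Frank Brown | Sales | 57480
Olivia Brown | Marketing | 47687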